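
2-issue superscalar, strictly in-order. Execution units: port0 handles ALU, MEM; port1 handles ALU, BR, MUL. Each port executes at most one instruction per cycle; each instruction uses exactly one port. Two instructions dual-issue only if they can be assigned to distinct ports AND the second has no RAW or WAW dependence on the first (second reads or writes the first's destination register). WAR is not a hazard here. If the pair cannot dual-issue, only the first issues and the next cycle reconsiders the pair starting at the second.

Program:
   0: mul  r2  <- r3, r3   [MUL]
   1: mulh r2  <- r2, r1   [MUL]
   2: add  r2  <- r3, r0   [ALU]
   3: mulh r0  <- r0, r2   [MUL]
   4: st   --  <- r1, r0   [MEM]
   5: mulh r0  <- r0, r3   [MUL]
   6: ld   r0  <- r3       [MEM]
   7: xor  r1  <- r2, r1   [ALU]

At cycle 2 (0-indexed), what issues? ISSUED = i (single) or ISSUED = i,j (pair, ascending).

  cy0 -> i0 (mul) no-port MUL/MUL
  cy1 -> i1 (mulh) WAW r2
  cy2 -> i2 (add) RAW r2
  cy3 -> i3 (mulh) RAW r0
  cy4 -> i4,i5 (st;mulh) 2-wide
  cy5 -> i6,i7 (ld;xor) 2-wide

ISSUED = 2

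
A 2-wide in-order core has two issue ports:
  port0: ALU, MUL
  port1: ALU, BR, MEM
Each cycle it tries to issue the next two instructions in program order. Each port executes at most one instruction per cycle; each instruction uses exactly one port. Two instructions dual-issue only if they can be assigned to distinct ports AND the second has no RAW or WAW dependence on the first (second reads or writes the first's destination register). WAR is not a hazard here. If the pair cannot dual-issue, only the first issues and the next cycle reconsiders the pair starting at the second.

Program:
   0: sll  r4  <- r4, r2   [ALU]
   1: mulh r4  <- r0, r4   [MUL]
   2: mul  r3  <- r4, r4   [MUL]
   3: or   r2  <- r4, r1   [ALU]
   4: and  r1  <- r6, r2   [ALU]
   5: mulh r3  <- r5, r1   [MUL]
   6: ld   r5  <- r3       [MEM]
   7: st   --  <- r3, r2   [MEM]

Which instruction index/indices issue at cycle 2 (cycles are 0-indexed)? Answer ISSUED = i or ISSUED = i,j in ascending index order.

0. sll.ALU @i0  | RAW+WAW r4
1. mulh.MUL @i1  | no-port MUL/MUL
2. mul.MUL+or.ALU @i2,i3  | dual
3. and.ALU @i4  | RAW r1
4. mulh.MUL @i5  | RAW r3
5. ld.MEM @i6  | no-port MEM/MEM
6. st.MEM @i7  | tail

ISSUED = 2,3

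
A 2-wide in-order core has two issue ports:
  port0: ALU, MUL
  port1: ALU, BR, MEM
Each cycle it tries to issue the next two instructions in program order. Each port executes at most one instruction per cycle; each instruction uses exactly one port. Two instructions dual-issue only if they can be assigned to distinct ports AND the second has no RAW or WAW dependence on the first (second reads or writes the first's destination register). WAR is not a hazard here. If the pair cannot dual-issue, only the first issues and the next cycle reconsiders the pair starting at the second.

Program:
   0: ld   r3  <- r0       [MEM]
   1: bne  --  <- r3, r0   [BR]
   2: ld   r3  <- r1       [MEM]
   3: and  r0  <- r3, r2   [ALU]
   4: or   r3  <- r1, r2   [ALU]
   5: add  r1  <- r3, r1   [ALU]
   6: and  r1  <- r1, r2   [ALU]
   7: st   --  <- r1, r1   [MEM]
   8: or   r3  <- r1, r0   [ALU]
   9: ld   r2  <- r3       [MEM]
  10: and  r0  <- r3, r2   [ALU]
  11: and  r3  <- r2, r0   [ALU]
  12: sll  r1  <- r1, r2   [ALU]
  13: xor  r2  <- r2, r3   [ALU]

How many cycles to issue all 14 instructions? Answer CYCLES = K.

t=0 i0:ld ; no-port MEM/BR
t=1 i1:bne ; no-port BR/MEM
t=2 i2:ld ; RAW r3
t=3 i3&i4:and or ; pair
t=4 i5:add ; RAW+WAW r1
t=5 i6:and ; RAW r1
t=6 i7&i8:st or ; pair
t=7 i9:ld ; RAW r2
t=8 i10:and ; RAW r0
t=9 i11&i12:and sll ; pair
t=10 i13:xor ; tail

CYCLES = 11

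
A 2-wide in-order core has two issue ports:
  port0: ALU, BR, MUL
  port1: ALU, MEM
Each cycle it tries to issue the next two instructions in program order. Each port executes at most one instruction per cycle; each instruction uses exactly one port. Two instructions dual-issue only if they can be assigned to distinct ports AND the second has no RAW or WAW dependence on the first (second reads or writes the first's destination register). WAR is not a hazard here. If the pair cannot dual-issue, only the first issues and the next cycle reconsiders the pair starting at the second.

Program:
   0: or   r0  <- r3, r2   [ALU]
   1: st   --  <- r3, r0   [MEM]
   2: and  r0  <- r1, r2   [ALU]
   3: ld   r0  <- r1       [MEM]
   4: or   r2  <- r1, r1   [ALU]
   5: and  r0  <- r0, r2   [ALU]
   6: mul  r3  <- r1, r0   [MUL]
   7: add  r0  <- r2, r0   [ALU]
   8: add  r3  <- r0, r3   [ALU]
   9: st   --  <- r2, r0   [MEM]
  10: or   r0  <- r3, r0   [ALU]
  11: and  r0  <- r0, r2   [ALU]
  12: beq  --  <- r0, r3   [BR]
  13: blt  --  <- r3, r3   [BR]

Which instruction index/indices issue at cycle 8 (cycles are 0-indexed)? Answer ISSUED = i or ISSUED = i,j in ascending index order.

ISSUED = 12

t=0 i0:or ; RAW r0
t=1 i1+i2:st/and ; pair
t=2 i3+i4:ld/or ; pair
t=3 i5:and ; RAW r0
t=4 i6+i7:mul/add ; pair
t=5 i8+i9:add/st ; pair
t=6 i10:or ; RAW+WAW r0
t=7 i11:and ; RAW r0
t=8 i12:beq ; no-port BR/BR
t=9 i13:blt ; tail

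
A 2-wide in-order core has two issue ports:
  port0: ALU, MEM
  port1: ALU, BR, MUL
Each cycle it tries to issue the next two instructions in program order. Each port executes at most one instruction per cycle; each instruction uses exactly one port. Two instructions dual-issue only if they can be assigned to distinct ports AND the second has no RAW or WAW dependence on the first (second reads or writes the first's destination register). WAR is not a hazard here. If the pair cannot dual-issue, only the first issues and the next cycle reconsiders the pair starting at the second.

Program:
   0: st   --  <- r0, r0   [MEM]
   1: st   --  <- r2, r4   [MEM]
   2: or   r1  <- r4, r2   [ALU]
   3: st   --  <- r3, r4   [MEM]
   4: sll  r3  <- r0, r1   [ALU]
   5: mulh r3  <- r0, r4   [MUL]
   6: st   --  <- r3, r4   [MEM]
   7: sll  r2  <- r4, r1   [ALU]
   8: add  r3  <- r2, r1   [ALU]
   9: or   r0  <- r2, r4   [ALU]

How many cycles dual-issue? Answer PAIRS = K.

PAIRS = 4

#0 head=0: st.MEM i0 no-port MEM/MEM
#1 head=1: st.MEM/or.ALU i1&i2 dual
#2 head=3: st.MEM/sll.ALU i3&i4 dual
#3 head=5: mulh.MUL i5 RAW r3
#4 head=6: st.MEM/sll.ALU i6&i7 dual
#5 head=8: add.ALU/or.ALU i8&i9 dual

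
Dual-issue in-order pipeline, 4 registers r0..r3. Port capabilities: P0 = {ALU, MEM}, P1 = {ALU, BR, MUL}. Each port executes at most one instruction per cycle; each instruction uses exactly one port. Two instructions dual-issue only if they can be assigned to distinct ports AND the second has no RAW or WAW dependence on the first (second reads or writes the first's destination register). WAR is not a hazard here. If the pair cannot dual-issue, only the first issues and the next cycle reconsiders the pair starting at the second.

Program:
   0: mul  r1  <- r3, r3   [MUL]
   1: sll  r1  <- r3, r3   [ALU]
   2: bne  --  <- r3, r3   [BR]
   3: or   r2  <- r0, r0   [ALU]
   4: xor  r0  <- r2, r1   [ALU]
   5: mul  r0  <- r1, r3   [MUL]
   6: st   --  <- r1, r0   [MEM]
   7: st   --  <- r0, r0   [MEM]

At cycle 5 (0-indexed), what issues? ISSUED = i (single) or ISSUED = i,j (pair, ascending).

ISSUED = 6

#0 head=0: mul i0 WAW r1
#1 head=1: sll+bne i1,i2 dual
#2 head=3: or i3 RAW r2
#3 head=4: xor i4 WAW r0
#4 head=5: mul i5 RAW r0
#5 head=6: st i6 no-port MEM/MEM
#6 head=7: st i7 tail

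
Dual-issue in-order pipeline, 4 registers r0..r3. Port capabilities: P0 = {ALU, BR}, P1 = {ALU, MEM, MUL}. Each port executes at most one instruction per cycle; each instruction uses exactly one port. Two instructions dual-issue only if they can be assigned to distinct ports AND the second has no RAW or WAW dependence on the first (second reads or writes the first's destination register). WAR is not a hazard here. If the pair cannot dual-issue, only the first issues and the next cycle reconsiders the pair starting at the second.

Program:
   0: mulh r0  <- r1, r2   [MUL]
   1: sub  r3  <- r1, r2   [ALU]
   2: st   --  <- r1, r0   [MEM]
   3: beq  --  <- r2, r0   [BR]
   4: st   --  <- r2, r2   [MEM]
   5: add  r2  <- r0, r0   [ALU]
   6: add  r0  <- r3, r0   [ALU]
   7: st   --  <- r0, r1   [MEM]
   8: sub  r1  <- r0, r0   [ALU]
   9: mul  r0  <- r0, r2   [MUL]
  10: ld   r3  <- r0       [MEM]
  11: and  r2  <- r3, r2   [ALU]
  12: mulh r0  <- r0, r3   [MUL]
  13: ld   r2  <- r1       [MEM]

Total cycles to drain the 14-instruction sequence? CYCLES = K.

CYCLES = 9

  cy0 -> i0,i1 (mulh.MUL/sub.ALU) dual
  cy1 -> i2,i3 (st.MEM/beq.BR) dual
  cy2 -> i4,i5 (st.MEM/add.ALU) dual
  cy3 -> i6 (add.ALU) RAW r0
  cy4 -> i7,i8 (st.MEM/sub.ALU) dual
  cy5 -> i9 (mul.MUL) no-port MUL/MEM
  cy6 -> i10 (ld.MEM) RAW r3
  cy7 -> i11,i12 (and.ALU/mulh.MUL) dual
  cy8 -> i13 (ld.MEM) tail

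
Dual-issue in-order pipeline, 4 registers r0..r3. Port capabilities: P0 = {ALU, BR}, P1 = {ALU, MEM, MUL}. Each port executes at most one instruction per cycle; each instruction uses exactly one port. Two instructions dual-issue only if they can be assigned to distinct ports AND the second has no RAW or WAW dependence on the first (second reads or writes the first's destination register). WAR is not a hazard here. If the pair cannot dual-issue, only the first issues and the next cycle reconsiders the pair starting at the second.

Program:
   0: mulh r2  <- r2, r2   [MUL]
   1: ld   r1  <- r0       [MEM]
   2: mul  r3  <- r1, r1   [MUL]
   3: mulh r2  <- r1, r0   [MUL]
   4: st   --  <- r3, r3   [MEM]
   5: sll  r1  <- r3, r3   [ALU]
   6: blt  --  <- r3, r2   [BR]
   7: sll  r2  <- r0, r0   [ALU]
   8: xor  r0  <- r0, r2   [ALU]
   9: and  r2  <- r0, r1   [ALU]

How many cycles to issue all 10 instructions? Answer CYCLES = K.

c0: i0 mulh.MUL  no-port MUL/MEM
c1: i1 ld.MEM  no-port MEM/MUL
c2: i2 mul.MUL  no-port MUL/MUL
c3: i3 mulh.MUL  no-port MUL/MEM
c4: i4/i5 st.MEM;sll.ALU  dual
c5: i6/i7 blt.BR;sll.ALU  dual
c6: i8 xor.ALU  RAW r0
c7: i9 and.ALU  tail

CYCLES = 8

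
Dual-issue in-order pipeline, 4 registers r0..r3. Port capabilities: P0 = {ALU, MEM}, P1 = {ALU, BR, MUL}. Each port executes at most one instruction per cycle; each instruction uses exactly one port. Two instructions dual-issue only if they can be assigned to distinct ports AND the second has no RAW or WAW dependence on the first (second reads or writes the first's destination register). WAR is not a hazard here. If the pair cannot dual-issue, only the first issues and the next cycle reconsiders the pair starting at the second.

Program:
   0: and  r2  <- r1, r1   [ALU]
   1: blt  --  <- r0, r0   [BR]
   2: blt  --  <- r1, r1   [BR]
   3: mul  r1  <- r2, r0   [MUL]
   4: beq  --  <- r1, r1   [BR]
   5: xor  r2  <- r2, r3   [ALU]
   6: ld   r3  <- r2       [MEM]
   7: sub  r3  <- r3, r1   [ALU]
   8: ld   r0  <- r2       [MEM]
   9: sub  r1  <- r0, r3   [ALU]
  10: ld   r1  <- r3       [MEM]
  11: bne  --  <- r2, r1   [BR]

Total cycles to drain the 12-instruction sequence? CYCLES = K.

[0] i0&i1  and;blt  -- dual
[1] i2  blt  -- no-port BR/MUL
[2] i3  mul  -- no-port MUL/BR
[3] i4&i5  beq;xor  -- dual
[4] i6  ld  -- RAW+WAW r3
[5] i7&i8  sub;ld  -- dual
[6] i9  sub  -- WAW r1
[7] i10  ld  -- RAW r1
[8] i11  bne  -- tail

CYCLES = 9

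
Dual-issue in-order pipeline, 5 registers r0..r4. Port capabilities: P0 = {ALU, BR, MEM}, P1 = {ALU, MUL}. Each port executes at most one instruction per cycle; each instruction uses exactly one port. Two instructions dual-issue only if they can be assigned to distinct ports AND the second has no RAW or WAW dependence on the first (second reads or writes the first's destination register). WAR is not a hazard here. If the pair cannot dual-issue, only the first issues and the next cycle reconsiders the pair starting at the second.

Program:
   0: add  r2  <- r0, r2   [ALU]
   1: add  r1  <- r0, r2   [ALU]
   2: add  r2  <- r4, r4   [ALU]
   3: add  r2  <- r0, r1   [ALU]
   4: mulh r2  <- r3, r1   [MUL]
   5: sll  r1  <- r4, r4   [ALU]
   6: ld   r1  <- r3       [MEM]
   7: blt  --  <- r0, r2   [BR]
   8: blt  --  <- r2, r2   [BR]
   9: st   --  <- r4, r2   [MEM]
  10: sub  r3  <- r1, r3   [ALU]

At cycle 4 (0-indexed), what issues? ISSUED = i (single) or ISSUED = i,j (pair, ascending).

#0 head=0: add i0 RAW r2
#1 head=1: add add i1,i2 pair
#2 head=3: add i3 WAW r2
#3 head=4: mulh sll i4,i5 pair
#4 head=6: ld i6 no-port MEM/BR
#5 head=7: blt i7 no-port BR/BR
#6 head=8: blt i8 no-port BR/MEM
#7 head=9: st sub i9,i10 pair

ISSUED = 6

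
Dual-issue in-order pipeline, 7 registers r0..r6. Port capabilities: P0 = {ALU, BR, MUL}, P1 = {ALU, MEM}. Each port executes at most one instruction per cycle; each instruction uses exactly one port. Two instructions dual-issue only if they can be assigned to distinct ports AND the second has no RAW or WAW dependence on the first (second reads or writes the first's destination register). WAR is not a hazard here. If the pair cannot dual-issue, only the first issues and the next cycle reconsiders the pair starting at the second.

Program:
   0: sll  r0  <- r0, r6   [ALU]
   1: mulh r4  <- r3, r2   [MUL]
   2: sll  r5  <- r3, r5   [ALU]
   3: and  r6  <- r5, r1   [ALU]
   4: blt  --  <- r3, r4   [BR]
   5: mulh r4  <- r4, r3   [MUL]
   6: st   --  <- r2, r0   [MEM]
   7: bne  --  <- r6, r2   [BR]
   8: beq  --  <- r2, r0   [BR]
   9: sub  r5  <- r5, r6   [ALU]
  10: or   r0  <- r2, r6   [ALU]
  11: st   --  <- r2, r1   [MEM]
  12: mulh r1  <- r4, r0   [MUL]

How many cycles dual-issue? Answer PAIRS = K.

#0 head=0: sll;mulh i0&i1 dual
#1 head=2: sll i2 RAW r5
#2 head=3: and;blt i3&i4 dual
#3 head=5: mulh;st i5&i6 dual
#4 head=7: bne i7 no-port BR/BR
#5 head=8: beq;sub i8&i9 dual
#6 head=10: or;st i10&i11 dual
#7 head=12: mulh i12 tail

PAIRS = 5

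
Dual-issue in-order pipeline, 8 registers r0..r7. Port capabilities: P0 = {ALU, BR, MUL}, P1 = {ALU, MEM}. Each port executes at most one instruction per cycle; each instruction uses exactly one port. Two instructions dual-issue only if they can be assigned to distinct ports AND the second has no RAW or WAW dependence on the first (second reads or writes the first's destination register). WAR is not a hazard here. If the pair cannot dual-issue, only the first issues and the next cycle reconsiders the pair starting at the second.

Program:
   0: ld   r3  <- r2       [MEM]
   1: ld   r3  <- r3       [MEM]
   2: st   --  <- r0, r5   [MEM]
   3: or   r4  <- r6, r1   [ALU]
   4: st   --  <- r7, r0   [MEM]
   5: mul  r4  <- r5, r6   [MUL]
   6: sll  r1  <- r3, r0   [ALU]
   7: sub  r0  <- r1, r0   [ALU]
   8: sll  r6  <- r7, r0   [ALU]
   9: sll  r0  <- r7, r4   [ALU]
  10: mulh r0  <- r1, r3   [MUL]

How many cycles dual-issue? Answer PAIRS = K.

0. ld @i0  | no-port MEM/MEM
1. ld @i1  | no-port MEM/MEM
2. st/or @i2+i3  | 2-wide
3. st/mul @i4+i5  | 2-wide
4. sll @i6  | RAW r1
5. sub @i7  | RAW r0
6. sll/sll @i8+i9  | 2-wide
7. mulh @i10  | tail

PAIRS = 3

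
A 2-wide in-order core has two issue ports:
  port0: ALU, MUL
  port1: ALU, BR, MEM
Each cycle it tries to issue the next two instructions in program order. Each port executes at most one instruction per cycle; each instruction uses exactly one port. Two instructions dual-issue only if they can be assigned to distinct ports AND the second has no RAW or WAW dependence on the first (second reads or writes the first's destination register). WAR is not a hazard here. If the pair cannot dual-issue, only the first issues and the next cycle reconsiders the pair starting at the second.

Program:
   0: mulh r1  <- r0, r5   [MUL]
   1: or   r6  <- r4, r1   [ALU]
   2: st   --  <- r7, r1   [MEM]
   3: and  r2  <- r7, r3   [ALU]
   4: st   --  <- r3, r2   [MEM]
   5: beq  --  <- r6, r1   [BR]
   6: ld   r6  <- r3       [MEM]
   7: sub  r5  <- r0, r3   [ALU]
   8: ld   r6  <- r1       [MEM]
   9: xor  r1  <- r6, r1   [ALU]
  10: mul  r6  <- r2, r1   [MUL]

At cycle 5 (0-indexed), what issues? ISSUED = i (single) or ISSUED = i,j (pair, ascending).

t=0 i0:mulh.MUL ; RAW r1
t=1 i1,i2:or.ALU+st.MEM ; 2-wide
t=2 i3:and.ALU ; RAW r2
t=3 i4:st.MEM ; no-port MEM/BR
t=4 i5:beq.BR ; no-port BR/MEM
t=5 i6,i7:ld.MEM+sub.ALU ; 2-wide
t=6 i8:ld.MEM ; RAW r6
t=7 i9:xor.ALU ; RAW r1
t=8 i10:mul.MUL ; tail

ISSUED = 6,7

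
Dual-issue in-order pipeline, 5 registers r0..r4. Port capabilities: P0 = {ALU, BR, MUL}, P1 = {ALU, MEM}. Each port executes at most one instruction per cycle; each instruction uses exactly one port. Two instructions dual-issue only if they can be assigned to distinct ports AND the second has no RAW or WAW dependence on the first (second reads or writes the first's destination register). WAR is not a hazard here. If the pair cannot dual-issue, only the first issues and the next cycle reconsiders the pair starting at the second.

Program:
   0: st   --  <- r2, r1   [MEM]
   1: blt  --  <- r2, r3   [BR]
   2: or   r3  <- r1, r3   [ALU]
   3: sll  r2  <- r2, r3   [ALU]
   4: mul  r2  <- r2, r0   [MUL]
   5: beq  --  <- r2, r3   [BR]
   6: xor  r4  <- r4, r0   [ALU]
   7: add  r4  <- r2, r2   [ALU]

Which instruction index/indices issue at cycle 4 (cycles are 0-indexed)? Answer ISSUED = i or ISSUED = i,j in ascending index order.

ISSUED = 5,6

t=0 i0/i1:st.MEM;blt.BR ; pair
t=1 i2:or.ALU ; RAW r3
t=2 i3:sll.ALU ; RAW+WAW r2
t=3 i4:mul.MUL ; no-port MUL/BR
t=4 i5/i6:beq.BR;xor.ALU ; pair
t=5 i7:add.ALU ; tail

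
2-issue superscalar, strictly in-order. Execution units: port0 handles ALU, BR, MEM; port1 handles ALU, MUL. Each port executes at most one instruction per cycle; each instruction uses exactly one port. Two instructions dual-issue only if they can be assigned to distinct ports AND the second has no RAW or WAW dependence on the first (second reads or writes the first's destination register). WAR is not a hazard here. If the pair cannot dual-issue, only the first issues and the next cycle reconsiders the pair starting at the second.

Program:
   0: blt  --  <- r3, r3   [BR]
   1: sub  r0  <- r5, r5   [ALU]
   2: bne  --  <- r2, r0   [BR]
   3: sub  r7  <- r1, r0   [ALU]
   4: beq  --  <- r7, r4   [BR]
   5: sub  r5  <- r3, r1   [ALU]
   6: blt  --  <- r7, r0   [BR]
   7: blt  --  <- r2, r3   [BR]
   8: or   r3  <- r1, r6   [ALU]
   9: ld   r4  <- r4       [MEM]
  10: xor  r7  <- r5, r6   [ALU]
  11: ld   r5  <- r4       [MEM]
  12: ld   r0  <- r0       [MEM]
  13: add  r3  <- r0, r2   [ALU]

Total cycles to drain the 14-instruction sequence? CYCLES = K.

CYCLES = 9

[0] i0,i1  blt.BR sub.ALU  -- dual
[1] i2,i3  bne.BR sub.ALU  -- dual
[2] i4,i5  beq.BR sub.ALU  -- dual
[3] i6  blt.BR  -- no-port BR/BR
[4] i7,i8  blt.BR or.ALU  -- dual
[5] i9,i10  ld.MEM xor.ALU  -- dual
[6] i11  ld.MEM  -- no-port MEM/MEM
[7] i12  ld.MEM  -- RAW r0
[8] i13  add.ALU  -- tail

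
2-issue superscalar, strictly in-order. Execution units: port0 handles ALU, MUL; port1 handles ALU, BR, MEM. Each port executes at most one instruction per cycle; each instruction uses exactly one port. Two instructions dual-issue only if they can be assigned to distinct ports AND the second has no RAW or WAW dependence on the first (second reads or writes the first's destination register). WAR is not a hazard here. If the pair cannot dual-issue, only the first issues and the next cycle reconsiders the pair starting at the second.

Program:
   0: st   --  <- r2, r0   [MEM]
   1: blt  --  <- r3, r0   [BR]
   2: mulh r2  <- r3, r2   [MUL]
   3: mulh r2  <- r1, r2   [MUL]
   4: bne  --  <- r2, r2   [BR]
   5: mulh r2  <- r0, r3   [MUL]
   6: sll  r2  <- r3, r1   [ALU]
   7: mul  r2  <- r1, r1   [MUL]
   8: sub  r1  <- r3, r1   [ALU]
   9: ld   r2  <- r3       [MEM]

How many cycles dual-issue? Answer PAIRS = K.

PAIRS = 3

  cy0 -> i0 (st) no-port MEM/BR
  cy1 -> i1+i2 (blt/mulh) 2-wide
  cy2 -> i3 (mulh) RAW r2
  cy3 -> i4+i5 (bne/mulh) 2-wide
  cy4 -> i6 (sll) WAW r2
  cy5 -> i7+i8 (mul/sub) 2-wide
  cy6 -> i9 (ld) tail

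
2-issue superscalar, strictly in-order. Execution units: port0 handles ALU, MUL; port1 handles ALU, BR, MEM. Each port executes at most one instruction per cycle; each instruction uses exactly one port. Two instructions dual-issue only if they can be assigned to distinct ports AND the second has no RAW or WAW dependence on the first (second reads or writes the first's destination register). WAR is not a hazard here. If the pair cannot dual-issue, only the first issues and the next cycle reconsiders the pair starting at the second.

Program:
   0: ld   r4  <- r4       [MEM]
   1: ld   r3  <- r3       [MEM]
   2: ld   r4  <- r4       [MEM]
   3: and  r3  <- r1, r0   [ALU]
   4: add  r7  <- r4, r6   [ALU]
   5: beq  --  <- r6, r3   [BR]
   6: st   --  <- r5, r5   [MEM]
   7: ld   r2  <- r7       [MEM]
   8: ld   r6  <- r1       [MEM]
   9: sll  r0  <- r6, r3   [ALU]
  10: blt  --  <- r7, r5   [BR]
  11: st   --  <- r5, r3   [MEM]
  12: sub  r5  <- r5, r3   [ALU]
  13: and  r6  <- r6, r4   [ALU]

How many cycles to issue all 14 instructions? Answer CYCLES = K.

CYCLES = 10

c0: i0 ld.MEM  no-port MEM/MEM
c1: i1 ld.MEM  no-port MEM/MEM
c2: i2+i3 ld.MEM/and.ALU  pair
c3: i4+i5 add.ALU/beq.BR  pair
c4: i6 st.MEM  no-port MEM/MEM
c5: i7 ld.MEM  no-port MEM/MEM
c6: i8 ld.MEM  RAW r6
c7: i9+i10 sll.ALU/blt.BR  pair
c8: i11+i12 st.MEM/sub.ALU  pair
c9: i13 and.ALU  tail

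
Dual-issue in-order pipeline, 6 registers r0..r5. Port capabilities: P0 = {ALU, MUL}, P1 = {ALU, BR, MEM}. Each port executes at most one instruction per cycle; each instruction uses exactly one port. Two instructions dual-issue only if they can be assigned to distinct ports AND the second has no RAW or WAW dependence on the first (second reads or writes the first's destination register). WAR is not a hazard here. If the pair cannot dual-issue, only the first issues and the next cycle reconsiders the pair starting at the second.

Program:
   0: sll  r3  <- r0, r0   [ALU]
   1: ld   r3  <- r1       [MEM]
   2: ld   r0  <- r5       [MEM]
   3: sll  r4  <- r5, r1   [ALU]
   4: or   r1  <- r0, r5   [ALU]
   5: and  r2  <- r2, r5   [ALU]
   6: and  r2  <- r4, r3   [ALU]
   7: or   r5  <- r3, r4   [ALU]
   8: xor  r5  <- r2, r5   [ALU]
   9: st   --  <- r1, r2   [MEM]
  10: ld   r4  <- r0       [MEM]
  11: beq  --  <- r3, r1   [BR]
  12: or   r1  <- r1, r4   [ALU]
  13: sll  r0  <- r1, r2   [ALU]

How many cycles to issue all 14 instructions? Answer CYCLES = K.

c0: i0 sll  WAW r3
c1: i1 ld  no-port MEM/MEM
c2: i2+i3 ld/sll  pair
c3: i4+i5 or/and  pair
c4: i6+i7 and/or  pair
c5: i8+i9 xor/st  pair
c6: i10 ld  no-port MEM/BR
c7: i11+i12 beq/or  pair
c8: i13 sll  tail

CYCLES = 9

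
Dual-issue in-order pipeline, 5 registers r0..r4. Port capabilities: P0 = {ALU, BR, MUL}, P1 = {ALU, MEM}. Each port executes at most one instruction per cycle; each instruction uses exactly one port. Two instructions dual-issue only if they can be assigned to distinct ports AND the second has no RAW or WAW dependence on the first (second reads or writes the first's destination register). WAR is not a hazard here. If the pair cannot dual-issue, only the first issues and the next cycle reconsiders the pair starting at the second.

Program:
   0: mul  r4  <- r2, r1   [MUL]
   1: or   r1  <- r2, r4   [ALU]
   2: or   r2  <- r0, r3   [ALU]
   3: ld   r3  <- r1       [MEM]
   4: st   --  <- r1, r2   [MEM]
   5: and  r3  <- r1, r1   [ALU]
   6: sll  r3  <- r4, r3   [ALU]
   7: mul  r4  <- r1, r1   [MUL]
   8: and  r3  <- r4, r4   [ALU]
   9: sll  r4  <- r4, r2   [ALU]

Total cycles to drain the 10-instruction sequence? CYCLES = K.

CYCLES = 6

#0 head=0: mul i0 RAW r4
#1 head=1: or+or i1+i2 2-wide
#2 head=3: ld i3 no-port MEM/MEM
#3 head=4: st+and i4+i5 2-wide
#4 head=6: sll+mul i6+i7 2-wide
#5 head=8: and+sll i8+i9 2-wide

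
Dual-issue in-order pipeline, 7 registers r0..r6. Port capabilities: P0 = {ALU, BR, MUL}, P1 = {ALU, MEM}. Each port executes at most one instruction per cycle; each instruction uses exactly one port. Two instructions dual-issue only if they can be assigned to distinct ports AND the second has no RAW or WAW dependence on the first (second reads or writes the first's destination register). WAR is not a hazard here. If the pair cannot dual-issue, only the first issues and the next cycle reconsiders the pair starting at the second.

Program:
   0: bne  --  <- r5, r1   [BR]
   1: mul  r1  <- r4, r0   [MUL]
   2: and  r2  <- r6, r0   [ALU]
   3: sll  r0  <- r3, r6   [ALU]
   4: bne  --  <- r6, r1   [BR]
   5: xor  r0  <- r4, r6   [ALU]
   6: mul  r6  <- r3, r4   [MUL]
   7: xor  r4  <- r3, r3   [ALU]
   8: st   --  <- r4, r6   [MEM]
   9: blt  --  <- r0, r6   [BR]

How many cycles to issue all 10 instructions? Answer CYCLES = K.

[0] i0  bne  -- no-port BR/MUL
[1] i1+i2  mul and  -- dual
[2] i3+i4  sll bne  -- dual
[3] i5+i6  xor mul  -- dual
[4] i7  xor  -- RAW r4
[5] i8+i9  st blt  -- dual

CYCLES = 6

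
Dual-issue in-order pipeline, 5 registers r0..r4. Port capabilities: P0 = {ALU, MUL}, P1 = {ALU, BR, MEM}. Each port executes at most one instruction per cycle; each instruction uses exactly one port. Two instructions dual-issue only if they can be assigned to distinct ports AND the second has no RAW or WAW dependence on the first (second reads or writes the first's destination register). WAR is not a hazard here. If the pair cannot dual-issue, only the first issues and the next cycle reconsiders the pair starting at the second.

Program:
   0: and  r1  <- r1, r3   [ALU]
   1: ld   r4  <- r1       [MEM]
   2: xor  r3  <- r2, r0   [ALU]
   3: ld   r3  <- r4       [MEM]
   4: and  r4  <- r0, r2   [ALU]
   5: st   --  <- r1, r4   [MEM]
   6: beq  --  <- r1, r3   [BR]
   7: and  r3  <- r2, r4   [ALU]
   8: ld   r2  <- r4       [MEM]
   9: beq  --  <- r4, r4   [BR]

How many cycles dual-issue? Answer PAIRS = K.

PAIRS = 3

[0] i0  and.ALU  -- RAW r1
[1] i1&i2  ld.MEM xor.ALU  -- 2-wide
[2] i3&i4  ld.MEM and.ALU  -- 2-wide
[3] i5  st.MEM  -- no-port MEM/BR
[4] i6&i7  beq.BR and.ALU  -- 2-wide
[5] i8  ld.MEM  -- no-port MEM/BR
[6] i9  beq.BR  -- tail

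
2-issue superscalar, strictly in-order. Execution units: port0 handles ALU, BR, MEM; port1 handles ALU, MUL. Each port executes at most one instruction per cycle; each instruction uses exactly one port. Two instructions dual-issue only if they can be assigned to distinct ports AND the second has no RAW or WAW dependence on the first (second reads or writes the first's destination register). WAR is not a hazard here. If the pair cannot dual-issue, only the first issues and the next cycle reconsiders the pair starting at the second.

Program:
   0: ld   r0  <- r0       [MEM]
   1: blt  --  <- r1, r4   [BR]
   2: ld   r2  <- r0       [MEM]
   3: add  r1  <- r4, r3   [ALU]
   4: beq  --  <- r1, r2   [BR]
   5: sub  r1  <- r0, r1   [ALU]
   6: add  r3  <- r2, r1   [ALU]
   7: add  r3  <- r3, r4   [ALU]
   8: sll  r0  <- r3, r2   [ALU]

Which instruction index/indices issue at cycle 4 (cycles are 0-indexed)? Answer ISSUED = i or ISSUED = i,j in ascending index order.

ISSUED = 6

[0] i0  ld  -- no-port MEM/BR
[1] i1  blt  -- no-port BR/MEM
[2] i2/i3  ld+add  -- dual
[3] i4/i5  beq+sub  -- dual
[4] i6  add  -- RAW+WAW r3
[5] i7  add  -- RAW r3
[6] i8  sll  -- tail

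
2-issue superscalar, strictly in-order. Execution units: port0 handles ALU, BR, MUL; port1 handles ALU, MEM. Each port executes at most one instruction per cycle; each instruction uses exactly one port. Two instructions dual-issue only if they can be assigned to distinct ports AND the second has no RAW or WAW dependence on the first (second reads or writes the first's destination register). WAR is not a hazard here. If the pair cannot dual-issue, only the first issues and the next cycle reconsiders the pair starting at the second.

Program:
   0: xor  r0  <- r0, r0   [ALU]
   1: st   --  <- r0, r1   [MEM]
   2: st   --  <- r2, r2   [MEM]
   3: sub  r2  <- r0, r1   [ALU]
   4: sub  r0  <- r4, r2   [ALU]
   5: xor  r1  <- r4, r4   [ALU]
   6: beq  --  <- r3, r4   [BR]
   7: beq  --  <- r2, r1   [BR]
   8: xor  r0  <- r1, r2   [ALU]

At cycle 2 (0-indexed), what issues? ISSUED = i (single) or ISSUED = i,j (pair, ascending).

ISSUED = 2,3

c0: i0 xor.ALU  RAW r0
c1: i1 st.MEM  no-port MEM/MEM
c2: i2&i3 st.MEM+sub.ALU  2-wide
c3: i4&i5 sub.ALU+xor.ALU  2-wide
c4: i6 beq.BR  no-port BR/BR
c5: i7&i8 beq.BR+xor.ALU  2-wide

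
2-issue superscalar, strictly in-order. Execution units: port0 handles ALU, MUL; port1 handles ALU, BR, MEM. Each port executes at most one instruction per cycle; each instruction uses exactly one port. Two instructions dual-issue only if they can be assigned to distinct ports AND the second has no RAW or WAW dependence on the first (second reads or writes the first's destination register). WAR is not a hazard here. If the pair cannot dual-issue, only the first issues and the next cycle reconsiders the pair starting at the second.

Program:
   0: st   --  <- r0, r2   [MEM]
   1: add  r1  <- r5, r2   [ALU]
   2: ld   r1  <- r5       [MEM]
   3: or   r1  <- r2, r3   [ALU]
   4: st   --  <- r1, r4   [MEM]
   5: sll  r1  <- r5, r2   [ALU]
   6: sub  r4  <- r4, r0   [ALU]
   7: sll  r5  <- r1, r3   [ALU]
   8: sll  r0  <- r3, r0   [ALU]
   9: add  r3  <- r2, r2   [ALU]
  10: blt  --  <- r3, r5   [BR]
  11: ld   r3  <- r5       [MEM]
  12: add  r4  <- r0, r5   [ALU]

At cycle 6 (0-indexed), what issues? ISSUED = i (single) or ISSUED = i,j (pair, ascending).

[0] i0+i1  st.MEM add.ALU  -- 2-wide
[1] i2  ld.MEM  -- WAW r1
[2] i3  or.ALU  -- RAW r1
[3] i4+i5  st.MEM sll.ALU  -- 2-wide
[4] i6+i7  sub.ALU sll.ALU  -- 2-wide
[5] i8+i9  sll.ALU add.ALU  -- 2-wide
[6] i10  blt.BR  -- no-port BR/MEM
[7] i11+i12  ld.MEM add.ALU  -- 2-wide

ISSUED = 10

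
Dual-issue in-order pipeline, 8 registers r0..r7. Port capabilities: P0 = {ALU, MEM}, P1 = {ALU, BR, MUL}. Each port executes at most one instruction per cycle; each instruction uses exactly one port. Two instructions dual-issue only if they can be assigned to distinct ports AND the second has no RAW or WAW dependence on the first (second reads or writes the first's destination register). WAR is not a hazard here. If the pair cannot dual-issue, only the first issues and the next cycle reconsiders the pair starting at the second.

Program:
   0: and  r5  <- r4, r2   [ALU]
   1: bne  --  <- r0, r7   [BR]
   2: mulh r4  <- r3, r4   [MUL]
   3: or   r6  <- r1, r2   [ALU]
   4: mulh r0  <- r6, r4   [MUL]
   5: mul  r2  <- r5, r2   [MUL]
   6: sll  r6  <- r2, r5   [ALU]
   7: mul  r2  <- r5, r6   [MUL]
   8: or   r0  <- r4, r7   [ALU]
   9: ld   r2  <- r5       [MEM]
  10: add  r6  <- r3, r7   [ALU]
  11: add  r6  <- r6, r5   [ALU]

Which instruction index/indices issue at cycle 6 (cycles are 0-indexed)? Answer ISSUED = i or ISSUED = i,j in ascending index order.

ISSUED = 9,10

  cy0 -> i0&i1 (and.ALU/bne.BR) 2-wide
  cy1 -> i2&i3 (mulh.MUL/or.ALU) 2-wide
  cy2 -> i4 (mulh.MUL) no-port MUL/MUL
  cy3 -> i5 (mul.MUL) RAW r2
  cy4 -> i6 (sll.ALU) RAW r6
  cy5 -> i7&i8 (mul.MUL/or.ALU) 2-wide
  cy6 -> i9&i10 (ld.MEM/add.ALU) 2-wide
  cy7 -> i11 (add.ALU) tail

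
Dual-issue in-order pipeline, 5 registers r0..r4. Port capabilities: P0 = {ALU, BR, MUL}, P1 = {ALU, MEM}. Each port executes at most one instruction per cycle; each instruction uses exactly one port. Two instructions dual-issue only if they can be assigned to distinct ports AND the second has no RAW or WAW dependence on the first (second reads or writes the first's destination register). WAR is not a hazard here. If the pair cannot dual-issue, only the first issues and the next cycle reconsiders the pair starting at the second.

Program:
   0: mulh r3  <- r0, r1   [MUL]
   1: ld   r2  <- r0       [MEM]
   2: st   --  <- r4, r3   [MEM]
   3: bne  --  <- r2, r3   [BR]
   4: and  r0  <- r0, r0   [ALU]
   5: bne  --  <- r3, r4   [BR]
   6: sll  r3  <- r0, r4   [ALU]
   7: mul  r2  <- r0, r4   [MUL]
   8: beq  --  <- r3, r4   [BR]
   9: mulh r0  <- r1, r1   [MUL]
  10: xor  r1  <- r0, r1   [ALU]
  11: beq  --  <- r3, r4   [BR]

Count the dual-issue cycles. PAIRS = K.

#0 head=0: mulh.MUL+ld.MEM i0/i1 dual
#1 head=2: st.MEM+bne.BR i2/i3 dual
#2 head=4: and.ALU+bne.BR i4/i5 dual
#3 head=6: sll.ALU+mul.MUL i6/i7 dual
#4 head=8: beq.BR i8 no-port BR/MUL
#5 head=9: mulh.MUL i9 RAW r0
#6 head=10: xor.ALU+beq.BR i10/i11 dual

PAIRS = 5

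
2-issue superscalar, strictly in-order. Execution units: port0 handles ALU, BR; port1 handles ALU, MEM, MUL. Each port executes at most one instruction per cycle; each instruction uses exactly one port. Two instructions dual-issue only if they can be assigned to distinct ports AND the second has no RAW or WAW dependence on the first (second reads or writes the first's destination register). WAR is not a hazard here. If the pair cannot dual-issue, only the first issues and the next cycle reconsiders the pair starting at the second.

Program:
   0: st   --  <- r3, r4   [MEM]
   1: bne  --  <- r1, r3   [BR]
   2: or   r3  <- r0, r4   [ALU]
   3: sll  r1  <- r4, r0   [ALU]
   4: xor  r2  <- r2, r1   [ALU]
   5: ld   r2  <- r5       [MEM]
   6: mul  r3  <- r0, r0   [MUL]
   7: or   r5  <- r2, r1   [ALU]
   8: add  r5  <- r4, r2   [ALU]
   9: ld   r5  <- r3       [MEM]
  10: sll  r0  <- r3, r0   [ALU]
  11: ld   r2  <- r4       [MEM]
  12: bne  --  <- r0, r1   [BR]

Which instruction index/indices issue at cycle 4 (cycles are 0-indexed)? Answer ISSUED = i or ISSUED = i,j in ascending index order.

[0] i0/i1  st+bne  -- 2-wide
[1] i2/i3  or+sll  -- 2-wide
[2] i4  xor  -- WAW r2
[3] i5  ld  -- no-port MEM/MUL
[4] i6/i7  mul+or  -- 2-wide
[5] i8  add  -- WAW r5
[6] i9/i10  ld+sll  -- 2-wide
[7] i11/i12  ld+bne  -- 2-wide

ISSUED = 6,7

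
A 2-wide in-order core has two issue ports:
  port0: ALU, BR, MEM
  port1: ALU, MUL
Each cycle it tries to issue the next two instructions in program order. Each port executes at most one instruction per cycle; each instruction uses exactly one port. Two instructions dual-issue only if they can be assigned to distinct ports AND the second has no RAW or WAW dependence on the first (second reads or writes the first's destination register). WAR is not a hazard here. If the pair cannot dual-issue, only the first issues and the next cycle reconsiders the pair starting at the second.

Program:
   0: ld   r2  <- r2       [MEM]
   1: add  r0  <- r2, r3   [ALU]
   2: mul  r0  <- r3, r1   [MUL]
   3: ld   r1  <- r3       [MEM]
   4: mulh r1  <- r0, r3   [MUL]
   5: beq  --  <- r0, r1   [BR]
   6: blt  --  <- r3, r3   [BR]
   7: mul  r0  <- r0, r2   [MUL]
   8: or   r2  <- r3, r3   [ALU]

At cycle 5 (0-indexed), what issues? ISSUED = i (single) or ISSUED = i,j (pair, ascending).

ISSUED = 6,7

#0 head=0: ld i0 RAW r2
#1 head=1: add i1 WAW r0
#2 head=2: mul;ld i2/i3 dual
#3 head=4: mulh i4 RAW r1
#4 head=5: beq i5 no-port BR/BR
#5 head=6: blt;mul i6/i7 dual
#6 head=8: or i8 tail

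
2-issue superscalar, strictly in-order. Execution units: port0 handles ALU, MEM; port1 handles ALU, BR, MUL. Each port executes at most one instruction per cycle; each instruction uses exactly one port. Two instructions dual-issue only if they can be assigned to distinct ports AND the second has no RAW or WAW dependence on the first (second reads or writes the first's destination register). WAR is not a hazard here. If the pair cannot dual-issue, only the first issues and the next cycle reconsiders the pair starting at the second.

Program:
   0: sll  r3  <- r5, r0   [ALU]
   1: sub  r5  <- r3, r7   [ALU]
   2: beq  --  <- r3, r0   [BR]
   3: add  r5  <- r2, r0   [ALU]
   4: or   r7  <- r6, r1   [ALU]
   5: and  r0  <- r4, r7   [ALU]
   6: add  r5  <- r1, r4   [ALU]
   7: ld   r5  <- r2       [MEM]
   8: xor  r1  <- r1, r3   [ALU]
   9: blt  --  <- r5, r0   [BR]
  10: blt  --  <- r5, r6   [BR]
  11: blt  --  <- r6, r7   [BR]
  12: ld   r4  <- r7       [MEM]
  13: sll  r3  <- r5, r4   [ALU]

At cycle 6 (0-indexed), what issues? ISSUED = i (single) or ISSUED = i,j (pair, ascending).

ISSUED = 10

[0] i0  sll  -- RAW r3
[1] i1+i2  sub;beq  -- pair
[2] i3+i4  add;or  -- pair
[3] i5+i6  and;add  -- pair
[4] i7+i8  ld;xor  -- pair
[5] i9  blt  -- no-port BR/BR
[6] i10  blt  -- no-port BR/BR
[7] i11+i12  blt;ld  -- pair
[8] i13  sll  -- tail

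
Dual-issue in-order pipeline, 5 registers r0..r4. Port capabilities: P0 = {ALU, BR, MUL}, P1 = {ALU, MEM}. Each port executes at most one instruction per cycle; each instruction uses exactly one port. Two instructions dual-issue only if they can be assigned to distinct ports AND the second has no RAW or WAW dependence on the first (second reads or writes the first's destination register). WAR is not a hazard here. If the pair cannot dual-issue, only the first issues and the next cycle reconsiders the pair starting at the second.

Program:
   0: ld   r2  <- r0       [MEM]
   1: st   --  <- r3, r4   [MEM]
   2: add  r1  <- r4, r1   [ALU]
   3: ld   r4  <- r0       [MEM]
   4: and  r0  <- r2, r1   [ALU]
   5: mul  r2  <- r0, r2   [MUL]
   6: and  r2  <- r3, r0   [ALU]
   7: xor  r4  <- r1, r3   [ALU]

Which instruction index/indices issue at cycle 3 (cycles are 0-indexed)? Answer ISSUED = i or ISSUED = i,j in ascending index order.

ISSUED = 5

t=0 i0:ld.MEM ; no-port MEM/MEM
t=1 i1+i2:st.MEM/add.ALU ; pair
t=2 i3+i4:ld.MEM/and.ALU ; pair
t=3 i5:mul.MUL ; WAW r2
t=4 i6+i7:and.ALU/xor.ALU ; pair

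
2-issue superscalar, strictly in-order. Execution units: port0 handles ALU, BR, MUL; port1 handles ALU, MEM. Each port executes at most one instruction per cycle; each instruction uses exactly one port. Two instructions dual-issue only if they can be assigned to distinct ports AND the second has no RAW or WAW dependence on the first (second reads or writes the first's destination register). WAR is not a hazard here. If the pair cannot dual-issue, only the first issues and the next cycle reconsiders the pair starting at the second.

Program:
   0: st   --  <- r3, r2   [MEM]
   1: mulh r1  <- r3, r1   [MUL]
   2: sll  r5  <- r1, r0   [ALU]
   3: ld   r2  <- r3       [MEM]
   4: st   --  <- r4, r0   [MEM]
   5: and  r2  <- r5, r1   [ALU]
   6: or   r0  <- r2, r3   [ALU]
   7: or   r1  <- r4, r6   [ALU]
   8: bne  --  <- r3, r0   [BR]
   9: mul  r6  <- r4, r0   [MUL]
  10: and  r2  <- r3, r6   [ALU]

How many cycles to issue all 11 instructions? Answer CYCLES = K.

[0] i0&i1  st.MEM;mulh.MUL  -- pair
[1] i2&i3  sll.ALU;ld.MEM  -- pair
[2] i4&i5  st.MEM;and.ALU  -- pair
[3] i6&i7  or.ALU;or.ALU  -- pair
[4] i8  bne.BR  -- no-port BR/MUL
[5] i9  mul.MUL  -- RAW r6
[6] i10  and.ALU  -- tail

CYCLES = 7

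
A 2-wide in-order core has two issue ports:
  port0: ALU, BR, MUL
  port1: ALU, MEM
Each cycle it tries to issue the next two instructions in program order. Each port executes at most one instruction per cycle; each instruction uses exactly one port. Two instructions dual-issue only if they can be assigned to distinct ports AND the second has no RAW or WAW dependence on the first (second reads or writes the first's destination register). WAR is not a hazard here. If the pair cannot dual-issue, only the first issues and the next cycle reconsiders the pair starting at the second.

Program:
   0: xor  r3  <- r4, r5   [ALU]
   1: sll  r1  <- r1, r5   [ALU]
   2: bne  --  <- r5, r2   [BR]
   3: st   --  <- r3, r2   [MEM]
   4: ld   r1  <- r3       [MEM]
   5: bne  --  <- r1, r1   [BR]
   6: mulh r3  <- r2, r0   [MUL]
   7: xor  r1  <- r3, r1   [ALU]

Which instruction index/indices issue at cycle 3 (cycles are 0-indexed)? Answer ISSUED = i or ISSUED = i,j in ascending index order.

c0: i0/i1 xor.ALU/sll.ALU  dual
c1: i2/i3 bne.BR/st.MEM  dual
c2: i4 ld.MEM  RAW r1
c3: i5 bne.BR  no-port BR/MUL
c4: i6 mulh.MUL  RAW r3
c5: i7 xor.ALU  tail

ISSUED = 5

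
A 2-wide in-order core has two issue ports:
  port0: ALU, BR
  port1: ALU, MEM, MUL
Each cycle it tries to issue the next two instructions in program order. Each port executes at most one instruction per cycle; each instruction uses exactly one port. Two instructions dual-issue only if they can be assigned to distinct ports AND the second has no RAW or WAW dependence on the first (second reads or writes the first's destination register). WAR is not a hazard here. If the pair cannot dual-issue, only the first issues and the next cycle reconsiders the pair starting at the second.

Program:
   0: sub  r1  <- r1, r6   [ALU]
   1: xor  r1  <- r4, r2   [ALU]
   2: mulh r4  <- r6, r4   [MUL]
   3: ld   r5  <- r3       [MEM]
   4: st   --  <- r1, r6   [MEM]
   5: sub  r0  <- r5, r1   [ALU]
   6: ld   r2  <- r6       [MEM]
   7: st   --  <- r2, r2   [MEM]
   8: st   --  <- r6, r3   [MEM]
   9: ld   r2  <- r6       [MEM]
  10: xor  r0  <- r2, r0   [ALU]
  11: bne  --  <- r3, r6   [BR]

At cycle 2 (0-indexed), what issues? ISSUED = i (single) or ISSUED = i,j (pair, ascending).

c0: i0 sub.ALU  WAW r1
c1: i1&i2 xor.ALU mulh.MUL  pair
c2: i3 ld.MEM  no-port MEM/MEM
c3: i4&i5 st.MEM sub.ALU  pair
c4: i6 ld.MEM  no-port MEM/MEM
c5: i7 st.MEM  no-port MEM/MEM
c6: i8 st.MEM  no-port MEM/MEM
c7: i9 ld.MEM  RAW r2
c8: i10&i11 xor.ALU bne.BR  pair

ISSUED = 3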